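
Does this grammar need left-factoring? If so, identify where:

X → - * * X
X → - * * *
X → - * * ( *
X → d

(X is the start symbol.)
Yes, X has productions with common prefix '- * *'

Left-factoring is needed when two productions for the same non-terminal
share a common prefix on the right-hand side.

Productions for X:
  X → - * * X
  X → - * * *
  X → - * * ( *
  X → d

Found common prefix '- * *' in productions for X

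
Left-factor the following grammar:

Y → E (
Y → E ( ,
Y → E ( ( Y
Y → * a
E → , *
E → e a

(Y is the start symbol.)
Y → E ( Y'
Y' → ε
Y' → ,
Y' → ( Y
Y → * a
E → , *
E → e a

Left-factoring transforms A → αβ₁ | αβ₂ into A → αA' and A' → β₁ | β₂
(α is the longest common prefix among the alternatives). Repeat until
no nonterminal has two alternatives with a common prefix.

Round 1: Y has alternatives sharing prefix 'E ('. Introduce Y': Y → E ( Y'
  Add: Y' → ε
  Add: Y' → ,
  Add: Y' → ( Y

No remaining common prefixes — done.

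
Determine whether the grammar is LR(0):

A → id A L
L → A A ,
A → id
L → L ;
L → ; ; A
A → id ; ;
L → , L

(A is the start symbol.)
A grammar is LR(0) if no state in the canonical LR(0) collection has:
  - both a shift item (dot before a terminal) and a complete item (shift-reduce conflict), or
  - two or more complete items (reduce-reduce conflict; the accept item [A' → A .] counts as a complete item here).

Augment with A' → A and build the canonical LR(0) collection (I0 = CLOSURE({[A' → . A]}), then GOTO on every symbol after a dot until no new states appear). It has 16 states:
  I0: { [A → . id ; ;], [A → . id A L], [A → . id], [A' → . A] }  — shift
  I1: { [A' → A .] }  — accept
  I2: { [A → . id ; ;], [A → . id A L], [A → . id], [A → id . ; ;], [A → id . A L], [A → id .] }  — shift, reduce
  I3: { [A → id ; . ;] }  — shift
  I4: { [A → . id ; ;], [A → . id A L], [A → . id], [A → id A . L], [L → . , L], [L → . ; ; A], [L → . A A ,], [L → . L ;] }  — shift
  I5: { [A → . id ; ;], [A → . id A L], [A → . id], [L → , . L], [L → . , L], [L → . ; ; A], [L → . A A ,], [L → . L ;] }  — shift
  I6: { [L → ; . ; A] }  — shift
  I7: { [A → . id ; ;], [A → . id A L], [A → . id], [L → A . A ,] }  — shift
  I8: { [A → id A L .], [L → L . ;] }  — shift, reduce
  I9: { [L → L ; .] }  — reduce
  I10: { [L → A A . ,] }  — shift
  I11: { [L → A A , .] }  — reduce
  I12: { [A → . id ; ;], [A → . id A L], [A → . id], [L → ; ; . A] }  — shift
  I13: { [L → ; ; A .] }  — reduce
  I14: { [L → , L .], [L → L . ;] }  — shift, reduce
  I15: { [A → id ; ; .] }  — reduce

Conflict in state I2:
  Shift-reduce conflict between [A → id .] and [A → . id]
So the grammar is NOT LR(0).

Answer: No. Shift-reduce conflict between [A → id .] and [A → . id]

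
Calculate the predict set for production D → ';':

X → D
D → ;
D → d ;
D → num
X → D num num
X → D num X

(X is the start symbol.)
PREDICT(D → ';') = (FIRST(RHS) \ {ε}) ∪ (FOLLOW(D) if ε ∈ FIRST(RHS), i.e. RHS ⇒* ε)
FIRST(';') = { ';' }
ε ∉ FIRST(';'), so FOLLOW(D) is not added.
PREDICT(D → ';') = { ';' }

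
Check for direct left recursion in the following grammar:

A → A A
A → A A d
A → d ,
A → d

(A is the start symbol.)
Direct left recursion occurs when N → N α for some non-terminal N (the right-hand side begins with the left-hand side itself).

A → A A: LEFT RECURSIVE (starts with A)
A → A A d: LEFT RECURSIVE (starts with A)
A → d ,: starts with d
A → d: starts with d

The grammar has direct left recursion on: A.

Answer: Yes, A is left-recursive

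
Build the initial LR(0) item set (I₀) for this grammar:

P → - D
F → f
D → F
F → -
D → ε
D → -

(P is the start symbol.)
{ [P → . - D], [P' → . P] }

First, augment the grammar with P' → P
I₀ = CLOSURE({ [P' → . P] }):
  [P' → . P] has the dot before P: add [P → . - D]
No further items can be added.

I₀ = { [P → . - D], [P' → . P] }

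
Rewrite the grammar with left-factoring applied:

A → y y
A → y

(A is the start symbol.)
Left-factoring transforms A → αβ₁ | αβ₂ into A → αA' and A' → β₁ | β₂
(α is the longest common prefix among the alternatives). Repeat until
no nonterminal has two alternatives with a common prefix.

Round 1: A has alternatives sharing prefix 'y'. Introduce A': A → y A'
  Add: A' → y
  Add: A' → ε

No remaining common prefixes — done.

Resulting grammar:
A → y A'
A' → y
A' → ε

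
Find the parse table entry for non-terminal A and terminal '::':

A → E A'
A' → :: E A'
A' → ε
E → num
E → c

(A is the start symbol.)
To find M[A, '::'], we find productions for A where '::' is in the predict set (PREDICT(N → α) = (FIRST(α) \ {ε}) ∪ (FOLLOW(N) if α ⇒* ε)).

Relevant sets:
  FIRST(E) = { 'c', 'num' }

A → E A': PREDICT = { 'c', 'num' }

M[A, '::'] is empty (no production applies)

Answer: Empty (error entry)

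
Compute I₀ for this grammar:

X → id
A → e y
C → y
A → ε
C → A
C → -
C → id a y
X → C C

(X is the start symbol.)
First, augment the grammar with X' → X
I₀ = CLOSURE({ [X' → . X] }):
  [X' → . X] has the dot before X: add [X → . id], [X → . C C]
  [X → . C C] has the dot before C: add [C → . y], [C → . A], [C → . -], [C → . id a y]
  [C → . A] has the dot before A: add [A → . e y], [A → .]
No further items can be added.

I₀ = { [A → . e y], [A → .], [C → . -], [C → . A], [C → . id a y], [C → . y], [X → . C C], [X → . id], [X' → . X] }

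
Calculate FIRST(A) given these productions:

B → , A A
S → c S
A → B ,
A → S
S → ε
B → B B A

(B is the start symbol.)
FIRST sets of the other non-terminals involved (by the same procedure, iterated to a fixed point):
  FIRST(B) = { ',' }
  FIRST(S) = { 'c', ε }

From A → B ,:
  - B is a non-terminal: add FIRST(B) \ {ε} = { ',' }
    B is not nullable, so stop
From A → S:
  - S is a non-terminal: add FIRST(S) \ {ε} = { 'c' }
    S is nullable and nothing follows, so the whole right-hand side can vanish: ε ∈ FIRST(A)

Collecting: FIRST(A) = { ',', 'c', ε }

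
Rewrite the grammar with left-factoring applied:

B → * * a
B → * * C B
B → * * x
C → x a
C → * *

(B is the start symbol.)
B → * * B'
B' → a
B' → C B
B' → x
C → x a
C → * *

Left-factoring transforms A → αβ₁ | αβ₂ into A → αA' and A' → β₁ | β₂
(α is the longest common prefix among the alternatives). Repeat until
no nonterminal has two alternatives with a common prefix.

Round 1: B has alternatives sharing prefix '* *'. Introduce B': B → * * B'
  Add: B' → a
  Add: B' → C B
  Add: B' → x

No remaining common prefixes — done.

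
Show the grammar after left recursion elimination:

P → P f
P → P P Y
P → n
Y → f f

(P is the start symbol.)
P → n P'
P' → f P'
P' → P Y P'
P' → ε
Y → f f

P is directly left-recursive. The standard transformation for
  A → A α₁ | ... | A α_m | β₁ | ... | β_n
is
  A  → β₁ A' | ... | β_n A'
  A' → α₁ A' | ... | α_m A' | ε

P → n becomes P → n P'
P → P f becomes P' → f P'
P → P P Y becomes P' → P Y P'
Add P' → ε

Productions for other non-terminals are unchanged:
  Y → f f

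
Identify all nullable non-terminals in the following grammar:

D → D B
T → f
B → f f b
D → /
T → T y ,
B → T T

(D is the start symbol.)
None

A non-terminal is nullable if it can derive ε (the empty string): either it has an ε-production, or it has a production whose right-hand side consists entirely of nullable non-terminals.

There are no ε-productions, so no non-terminal can derive ε.
No non-terminals are nullable.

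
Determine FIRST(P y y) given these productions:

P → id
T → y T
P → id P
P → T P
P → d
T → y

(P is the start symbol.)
{ 'd', 'id', 'y' }

FIRST sets of the non-terminals involved (from the grammar, by fixed-point iteration):
  FIRST(P) = { 'd', 'id', 'y' }

To compute FIRST(P y y), process the symbols left to right:
Symbol P is a non-terminal. Add FIRST(P) \ {ε} = { 'd', 'id', 'y' }
P is not nullable (ε ∉ FIRST(P)), so stop here.
FIRST(P y y) = { 'd', 'id', 'y' }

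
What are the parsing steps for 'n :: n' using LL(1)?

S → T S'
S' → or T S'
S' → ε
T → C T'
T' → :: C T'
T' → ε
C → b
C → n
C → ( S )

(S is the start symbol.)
Stack is shown with the top on the left.

Stack         Input     Action
------------------------------
S $           n :: n $  output S → T S'
T S' $        n :: n $  output T → C T'
C T' S' $     n :: n $  output C → n
n T' S' $     n :: n $  match 'n'
T' S' $       :: n $    output T' → :: C T'
:: C T' S' $  :: n $    match '::'
C T' S' $     n $       output C → n
n T' S' $     n $       match 'n'
T' S' $       $         output T' → ε
S' $          $         output S' → ε
$             $         accept

The string is accepted.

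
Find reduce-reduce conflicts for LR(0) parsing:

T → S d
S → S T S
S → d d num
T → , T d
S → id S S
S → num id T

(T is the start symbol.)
A reduce-reduce conflict occurs when an LR(0) state has two complete items [A → α .] and [B → β .] — both call for a reduction, and with no lookahead the parser cannot choose between them.

Augment with T' → T and build the canonical LR(0) collection (I0 = CLOSURE({[T' → . T]}), then GOTO on every symbol after a dot until no new states appear). It has 18 states:
  I0: { [S → . S T S], [S → . d d num], [S → . id S S], [S → . num id T], [T → . , T d], [T → . S d], [T' → . T] }  — shift
  I1: { [S → . S T S], [S → . d d num], [S → . id S S], [S → . num id T], [T → , . T d], [T → . , T d], [T → . S d] }  — shift
  I2: { [S → . S T S], [S → . d d num], [S → . id S S], [S → . num id T], [S → S . T S], [T → . , T d], [T → . S d], [T → S . d] }  — shift
  I3: { [T' → T .] }  — accept
  I4: { [S → d . d num] }  — shift
  I5: { [S → . S T S], [S → . d d num], [S → . id S S], [S → . num id T], [S → id . S S] }  — shift
  I6: { [S → num . id T] }  — shift
  I7: { [S → . S T S], [S → . d d num], [S → . id S S], [S → . num id T], [S → num id . T], [T → . , T d], [T → . S d] }  — shift
  I8: { [S → num id T .] }  — reduce
  I9: { [S → . S T S], [S → . d d num], [S → . id S S], [S → . num id T], [S → S . T S], [S → id S . S], [T → . , T d], [T → . S d] }  — shift
  I10: { [S → . S T S], [S → . d d num], [S → . id S S], [S → . num id T], [S → S . T S], [S → id S S .], [T → . , T d], [T → . S d], [T → S . d] }  — shift, reduce
  I11: { [S → . S T S], [S → . d d num], [S → . id S S], [S → . num id T], [S → S T . S] }  — shift
  I12: { [S → . S T S], [S → . d d num], [S → . id S S], [S → . num id T], [S → S . T S], [S → S T S .], [T → . , T d], [T → . S d] }  — shift, reduce
  I13: { [S → d . d num], [T → S d .] }  — shift, reduce
  I14: { [S → d d . num] }  — shift
  I15: { [S → d d num .] }  — reduce
  I16: { [T → , T . d] }  — shift
  I17: { [T → , T d .] }  — reduce

No state contains more than one complete item.

Answer: No reduce-reduce conflicts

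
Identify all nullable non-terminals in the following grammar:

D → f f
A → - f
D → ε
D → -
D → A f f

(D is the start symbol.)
A non-terminal is nullable if it can derive ε (the empty string): either it has an ε-production, or it has a production whose right-hand side consists entirely of nullable non-terminals.

ε-productions: D → ε
So D is immediately nullable.
No further non-terminal can be added: every production for the remaining non-terminals contains a terminal or a non-nullable non-terminal.
Nullable = { 'D' }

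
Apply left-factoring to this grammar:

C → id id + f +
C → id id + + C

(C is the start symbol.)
C → id id + C'
C' → f +
C' → + C

Left-factoring transforms A → αβ₁ | αβ₂ into A → αA' and A' → β₁ | β₂
(α is the longest common prefix among the alternatives). Repeat until
no nonterminal has two alternatives with a common prefix.

Round 1: C has alternatives sharing prefix 'id id +'. Introduce C': C → id id + C'
  Add: C' → f +
  Add: C' → + C

No remaining common prefixes — done.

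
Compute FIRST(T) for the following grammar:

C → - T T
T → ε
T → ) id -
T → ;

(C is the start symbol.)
From T → ε:
  - ε-production, so ε ∈ FIRST(T)
From T → ) id -:
  - ')' is a terminal: add ')' and stop
From T → ;:
  - ';' is a terminal: add ';' and stop

Collecting: FIRST(T) = { ')', ';', ε }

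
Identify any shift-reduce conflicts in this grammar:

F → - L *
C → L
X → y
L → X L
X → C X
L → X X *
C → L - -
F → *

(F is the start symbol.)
A shift-reduce conflict occurs when an LR(0) state has both:
  - a complete (reduce) item [A → α .] (dot at the end), and
  - a shift item [B → β . c γ] (dot before a terminal).

Augment with F' → F and build the canonical LR(0) collection (I0 = CLOSURE({[F' → . F]}), then GOTO on every symbol after a dot until no new states appear). It has 16 states:
  I0: { [F → . *], [F → . - L *], [F' → . F] }  — shift
  I1: { [F → * .] }  — reduce
  I2: { [C → . L - -], [C → . L], [F → - . L *], [L → . X L], [L → . X X *], [X → . C X], [X → . y] }  — shift
  I3: { [F' → F .] }  — accept
  I4: { [C → . L - -], [C → . L], [L → . X L], [L → . X X *], [X → . C X], [X → . y], [X → C . X] }  — shift
  I5: { [C → L . - -], [C → L .], [F → - L . *] }  — shift, reduce
  I6: { [C → . L - -], [C → . L], [L → . X L], [L → . X X *], [L → X . L], [L → X . X *], [X → . C X], [X → . y] }  — shift
  I7: { [X → y .] }  — reduce
  I8: { [C → L . - -], [C → L .], [L → X L .] }  — shift, 2 reduces
  I9: { [C → . L - -], [C → . L], [L → . X L], [L → . X X *], [L → X . L], [L → X . X *], [L → X X . *], [X → . C X], [X → . y] }  — shift
  I10: { [L → X X * .] }  — reduce
  I11: { [C → L - . -] }  — shift
  I12: { [C → L - - .] }  — reduce
  I13: { [F → - L * .] }  — reduce
  I14: { [C → L . - -], [C → L .] }  — shift, reduce
  I15: { [C → . L - -], [C → . L], [L → . X L], [L → . X X *], [L → X . L], [L → X . X *], [X → . C X], [X → . y], [X → C X .] }  — shift, reduce

I5 contains reduce item [C → L .] and shift items [C → L . - -], [F → - L . *] — shift-reduce conflict.
I8 contains reduce items [C → L .], [L → X L .] and shift item [C → L . - -] — shift-reduce conflict.
I14 contains reduce item [C → L .] and shift item [C → L . - -] — shift-reduce conflict.
I15 contains reduce item [X → C X .] and shift item [X → . y] — shift-reduce conflict.

Answer: Yes — I5: [C → L .] vs [C → L . - -]; I8: [C → L .] vs [C → L . - -]; I14: [C → L .] vs [C → L . - -]; I15: [X → C X .] vs [X → . y]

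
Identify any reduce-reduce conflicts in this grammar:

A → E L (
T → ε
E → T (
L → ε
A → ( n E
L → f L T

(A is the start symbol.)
No reduce-reduce conflicts

Augment with A' → A and build the canonical LR(0) collection (I0 = CLOSURE({[A' → . A]}), then GOTO on every symbol after a dot until no new states appear). It has 13 states:
  I0: { [A → . ( n E], [A → . E L (], [A' → . A], [E → . T (], [T → .] }  — shift, reduce
  I1: { [A → ( . n E] }  — shift
  I2: { [A' → A .] }  — accept
  I3: { [A → E . L (], [L → . f L T], [L → .] }  — shift, reduce
  I4: { [E → T . (] }  — shift
  I5: { [E → T ( .] }  — reduce
  I6: { [A → E L . (] }  — shift
  I7: { [L → . f L T], [L → .], [L → f . L T] }  — shift, reduce
  I8: { [L → f L . T], [T → .] }  — reduce
  I9: { [L → f L T .] }  — reduce
  I10: { [A → E L ( .] }  — reduce
  I11: { [A → ( n . E], [E → . T (], [T → .] }  — reduce
  I12: { [A → ( n E .] }  — reduce

No state contains more than one complete item.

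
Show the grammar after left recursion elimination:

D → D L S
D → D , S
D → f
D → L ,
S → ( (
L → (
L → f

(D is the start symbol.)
D is directly left-recursive. The standard transformation for
  A → A α₁ | ... | A α_m | β₁ | ... | β_n
is
  A  → β₁ A' | ... | β_n A'
  A' → α₁ A' | ... | α_m A' | ε

D → f becomes D → f D'
D → L , becomes D → L , D'
D → D L S becomes D' → L S D'
D → D , S becomes D' → , S D'
Add D' → ε

Productions for other non-terminals are unchanged:
  S → ( (
  L → (
  L → f

Resulting grammar:
D → f D'
D → L , D'
D' → L S D'
D' → , S D'
D' → ε
S → ( (
L → (
L → f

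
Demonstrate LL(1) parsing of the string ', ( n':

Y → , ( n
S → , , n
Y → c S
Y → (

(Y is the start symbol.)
LL(1) parsing maintains a stack (initially the start symbol over $) and the input. At each step: if the stack top is a terminal, match it against the current input token; if it is a non-terminal N, replace it with the RHS of M[N, lookahead] (the unique production whose predict set contains the lookahead).

Stack is shown with the top on the left.

Stack    Input    Action
------------------------
Y $      , ( n $  output Y → , ( n
, ( n $  , ( n $  match ','
( n $    ( n $    match '('
n $      n $      match 'n'
$        $        accept

The string is accepted.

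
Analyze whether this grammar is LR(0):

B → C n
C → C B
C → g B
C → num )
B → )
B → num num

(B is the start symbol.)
A grammar is LR(0) if no state in the canonical LR(0) collection has:
  - both a shift item (dot before a terminal) and a complete item (shift-reduce conflict), or
  - two or more complete items (reduce-reduce conflict; the accept item [B' → B .] counts as a complete item here).

Augment with B' → B and build the canonical LR(0) collection (I0 = CLOSURE({[B' → . B]}), then GOTO on every symbol after a dot until no new states appear). It has 11 states:
  I0: { [B → . )], [B → . C n], [B → . num num], [B' → . B], [C → . C B], [C → . g B], [C → . num )] }  — shift
  I1: { [B → ) .] }  — reduce
  I2: { [B' → B .] }  — accept
  I3: { [B → . )], [B → . C n], [B → . num num], [B → C . n], [C → . C B], [C → . g B], [C → . num )], [C → C . B] }  — shift
  I4: { [B → . )], [B → . C n], [B → . num num], [C → . C B], [C → . g B], [C → . num )], [C → g . B] }  — shift
  I5: { [B → num . num], [C → num . )] }  — shift
  I6: { [C → num ) .] }  — reduce
  I7: { [B → num num .] }  — reduce
  I8: { [C → g B .] }  — reduce
  I9: { [C → C B .] }  — reduce
  I10: { [B → C n .] }  — reduce

Every state is either a pure shift/goto state or contains exactly one complete item and nothing to shift — no conflicts. The grammar is LR(0).

Answer: Yes, the grammar is LR(0)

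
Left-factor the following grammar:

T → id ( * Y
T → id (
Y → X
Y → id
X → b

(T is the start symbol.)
T → id ( T'
T' → * Y
T' → ε
Y → X
Y → id
X → b

Left-factoring transforms A → αβ₁ | αβ₂ into A → αA' and A' → β₁ | β₂
(α is the longest common prefix among the alternatives). Repeat until
no nonterminal has two alternatives with a common prefix.

Round 1: T has alternatives sharing prefix 'id ('. Introduce T': T → id ( T'
  Add: T' → * Y
  Add: T' → ε

No remaining common prefixes — done.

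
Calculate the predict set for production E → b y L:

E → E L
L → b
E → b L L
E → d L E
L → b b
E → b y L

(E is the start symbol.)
PREDICT(E → b y L) = (FIRST(RHS) \ {ε}) ∪ (FOLLOW(E) if ε ∈ FIRST(RHS), i.e. RHS ⇒* ε)
FIRST(b y L) = { 'b' }
ε ∉ FIRST(b y L), so FOLLOW(E) is not added.
PREDICT(E → b y L) = { 'b' }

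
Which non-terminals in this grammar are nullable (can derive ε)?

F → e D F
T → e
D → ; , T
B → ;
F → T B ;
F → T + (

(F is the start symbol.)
None

A non-terminal is nullable if it can derive ε (the empty string): either it has an ε-production, or it has a production whose right-hand side consists entirely of nullable non-terminals.

There are no ε-productions, so no non-terminal can derive ε.
No non-terminals are nullable.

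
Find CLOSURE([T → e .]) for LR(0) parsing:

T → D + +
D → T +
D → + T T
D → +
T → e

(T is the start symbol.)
Start with: [T → e .]
The dot is at the end, so nothing is added.

CLOSURE = { [T → e .] }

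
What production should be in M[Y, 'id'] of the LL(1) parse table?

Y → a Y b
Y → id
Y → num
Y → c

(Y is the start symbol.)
Y → id

To find M[Y, 'id'], we find productions for Y where 'id' is in the predict set (PREDICT(N → α) = (FIRST(α) \ {ε}) ∪ (FOLLOW(N) if α ⇒* ε)).

Y → a Y b: PREDICT = { 'a' }
Y → id: PREDICT = { 'id' }
  'id' is in predict set, so this production goes in M[Y, 'id']
Y → num: PREDICT = { 'num' }
Y → c: PREDICT = { 'c' }

M[Y, 'id'] = Y → id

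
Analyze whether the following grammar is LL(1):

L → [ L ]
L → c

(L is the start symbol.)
For L:
  PREDICT(L → '[' L ']') = { '[' }
  PREDICT(L → c) = { 'c' }

All predict sets are disjoint. The grammar IS LL(1).

Answer: Yes, the grammar is LL(1).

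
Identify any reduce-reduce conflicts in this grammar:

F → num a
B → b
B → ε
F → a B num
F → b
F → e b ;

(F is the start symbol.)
No reduce-reduce conflicts

A reduce-reduce conflict occurs when an LR(0) state has two complete items [A → α .] and [B → β .] — both call for a reduction, and with no lookahead the parser cannot choose between them.

Augment with F' → F and build the canonical LR(0) collection (I0 = CLOSURE({[F' → . F]}), then GOTO on every symbol after a dot until no new states appear). It has 12 states:
  I0: { [F → . a B num], [F → . b], [F → . e b ;], [F → . num a], [F' → . F] }  — shift
  I1: { [F' → F .] }  — accept
  I2: { [B → . b], [B → .], [F → a . B num] }  — shift, reduce
  I3: { [F → b .] }  — reduce
  I4: { [F → e . b ;] }  — shift
  I5: { [F → num . a] }  — shift
  I6: { [F → num a .] }  — reduce
  I7: { [F → e b . ;] }  — shift
  I8: { [F → e b ; .] }  — reduce
  I9: { [F → a B . num] }  — shift
  I10: { [B → b .] }  — reduce
  I11: { [F → a B num .] }  — reduce

No state contains more than one complete item.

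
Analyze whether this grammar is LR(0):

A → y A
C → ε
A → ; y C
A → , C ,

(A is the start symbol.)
Augment with A' → A and build the canonical LR(0) collection (I0 = CLOSURE({[A' → . A]}), then GOTO on every symbol after a dot until no new states appear). It has 10 states:
  I0: { [A → . , C ,], [A → . ; y C], [A → . y A], [A' → . A] }  — shift
  I1: { [A → , . C ,], [C → .] }  — reduce
  I2: { [A → ; . y C] }  — shift
  I3: { [A' → A .] }  — accept
  I4: { [A → . , C ,], [A → . ; y C], [A → . y A], [A → y . A] }  — shift
  I5: { [A → y A .] }  — reduce
  I6: { [A → ; y . C], [C → .] }  — reduce
  I7: { [A → ; y C .] }  — reduce
  I8: { [A → , C . ,] }  — shift
  I9: { [A → , C , .] }  — reduce

Every state is either a pure shift/goto state or contains exactly one complete item and nothing to shift — no conflicts. The grammar is LR(0).

Answer: Yes, the grammar is LR(0)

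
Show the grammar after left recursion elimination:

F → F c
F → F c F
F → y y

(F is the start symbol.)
F is directly left-recursive. The standard transformation for
  A → A α₁ | ... | A α_m | β₁ | ... | β_n
is
  A  → β₁ A' | ... | β_n A'
  A' → α₁ A' | ... | α_m A' | ε

F → y y becomes F → y y F'
F → F c becomes F' → c F'
F → F c F becomes F' → c F F'
Add F' → ε

Resulting grammar:
F → y y F'
F' → c F'
F' → c F F'
F' → ε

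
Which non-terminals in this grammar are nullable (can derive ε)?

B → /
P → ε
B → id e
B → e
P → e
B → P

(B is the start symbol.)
{ 'B', 'P' }

ε-productions: P → ε
So P is immediately nullable.
B → P: every symbol on the right is nullable, so B is nullable too.
Every non-terminal is now nullable.
Nullable = { 'B', 'P' }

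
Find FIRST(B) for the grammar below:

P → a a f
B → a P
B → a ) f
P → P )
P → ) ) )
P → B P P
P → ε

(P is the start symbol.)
From B → a P:
  - a is a terminal: add 'a' and stop
From B → a ) f:
  - a is a terminal: add 'a' and stop

Collecting: FIRST(B) = { 'a' }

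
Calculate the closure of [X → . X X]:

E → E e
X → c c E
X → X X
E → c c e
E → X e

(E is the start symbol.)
{ [X → . X X], [X → . c c E] }

Start with: [X → . X X]
  [X → . X X] has the dot before X: add [X → . c c E]
No further items can be added.

CLOSURE = { [X → . X X], [X → . c c E] }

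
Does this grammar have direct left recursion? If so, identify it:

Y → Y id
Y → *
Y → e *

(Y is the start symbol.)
Direct left recursion occurs when N → N α for some non-terminal N (the right-hand side begins with the left-hand side itself).

Y → Y id: LEFT RECURSIVE (starts with Y)
Y → *: starts with '*'
Y → e *: starts with e

The grammar has direct left recursion on: Y.

Answer: Yes, Y is left-recursive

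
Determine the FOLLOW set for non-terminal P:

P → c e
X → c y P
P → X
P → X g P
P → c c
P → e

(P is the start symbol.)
P is the start symbol, so $ ∈ FOLLOW(P).
In X → c y P: P is at the end, add FOLLOW(X)
In P → X g P: P is at the end; this adds FOLLOW(P) to itself — nothing new

The FOLLOW sets referred to above (computed the same way, to a fixed point):
  FOLLOW(X) = { $, 'g' }

Taking the union: FOLLOW(P) = { $, 'g' }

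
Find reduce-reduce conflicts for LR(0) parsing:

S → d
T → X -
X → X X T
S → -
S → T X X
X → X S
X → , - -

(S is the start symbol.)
Augment with S' → S and build the canonical LR(0) collection (I0 = CLOSURE({[S' → . S]}), then GOTO on every symbol after a dot until no new states appear). It has 15 states:
  I0: { [S → . -], [S → . T X X], [S → . d], [S' → . S], [T → . X -], [X → . , - -], [X → . X S], [X → . X X T] }  — shift
  I1: { [X → , . - -] }  — shift
  I2: { [S → - .] }  — reduce
  I3: { [S' → S .] }  — accept
  I4: { [S → T . X X], [X → . , - -], [X → . X S], [X → . X X T] }  — shift
  I5: { [S → . -], [S → . T X X], [S → . d], [T → . X -], [T → X . -], [X → . , - -], [X → . X S], [X → . X X T], [X → X . S], [X → X . X T] }  — shift
  I6: { [S → d .] }  — reduce
  I7: { [S → - .], [T → X - .] }  — 2 reduces
  I8: { [X → X S .] }  — reduce
  I9: { [S → . -], [S → . T X X], [S → . d], [T → . X -], [T → X . -], [X → . , - -], [X → . X S], [X → . X X T], [X → X . S], [X → X . X T], [X → X X . T] }  — shift
  I10: { [S → T . X X], [X → . , - -], [X → . X S], [X → . X X T], [X → X X T .] }  — shift, reduce
  I11: { [S → . -], [S → . T X X], [S → . d], [S → T X . X], [T → . X -], [X → . , - -], [X → . X S], [X → . X X T], [X → X . S], [X → X . X T] }  — shift
  I12: { [S → . -], [S → . T X X], [S → . d], [S → T X X .], [T → . X -], [T → X . -], [X → . , - -], [X → . X S], [X → . X X T], [X → X . S], [X → X . X T], [X → X X . T] }  — shift, reduce
  I13: { [X → , - . -] }  — shift
  I14: { [X → , - - .] }  — reduce

I7 contains complete items [S → - .], [T → X - .] — reduce-reduce conflict.

Answer: Yes — I7: [S → - .] vs [T → X - .]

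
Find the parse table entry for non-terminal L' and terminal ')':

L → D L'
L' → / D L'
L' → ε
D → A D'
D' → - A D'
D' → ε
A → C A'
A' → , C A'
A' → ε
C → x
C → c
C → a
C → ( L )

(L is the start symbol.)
L' → ε

To find M[L', ')'], we find productions for L' where ')' is in the predict set (PREDICT(N → α) = (FIRST(α) \ {ε}) ∪ (FOLLOW(N) if α ⇒* ε)).

Relevant sets:
  FOLLOW(L') = { $, ')' }

L' → / D L': PREDICT = { '/' }
L' → ε: PREDICT = { $, ')' }
  ')' is in predict set, so this production goes in M[L', ')']

M[L', ')'] = L' → ε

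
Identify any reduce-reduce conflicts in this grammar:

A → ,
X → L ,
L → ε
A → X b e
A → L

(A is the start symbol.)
No reduce-reduce conflicts

A reduce-reduce conflict occurs when an LR(0) state has two complete items [A → α .] and [B → β .] — both call for a reduction, and with no lookahead the parser cannot choose between them.

Augment with A' → A and build the canonical LR(0) collection (I0 = CLOSURE({[A' → . A]}), then GOTO on every symbol after a dot until no new states appear). It has 8 states:
  I0: { [A → . ,], [A → . L], [A → . X b e], [A' → . A], [L → .], [X → . L ,] }  — shift, reduce
  I1: { [A → , .] }  — reduce
  I2: { [A' → A .] }  — accept
  I3: { [A → L .], [X → L . ,] }  — shift, reduce
  I4: { [A → X . b e] }  — shift
  I5: { [A → X b . e] }  — shift
  I6: { [A → X b e .] }  — reduce
  I7: { [X → L , .] }  — reduce

No state contains more than one complete item.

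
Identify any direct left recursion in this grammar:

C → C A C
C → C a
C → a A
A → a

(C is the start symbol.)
Direct left recursion occurs when N → N α for some non-terminal N (the right-hand side begins with the left-hand side itself).

C → C A C: LEFT RECURSIVE (starts with C)
C → C a: LEFT RECURSIVE (starts with C)
C → a A: starts with a
A → a: starts with a

The grammar has direct left recursion on: C.

Answer: Yes, C is left-recursive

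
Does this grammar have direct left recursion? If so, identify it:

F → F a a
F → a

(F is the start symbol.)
Direct left recursion occurs when N → N α for some non-terminal N (the right-hand side begins with the left-hand side itself).

F → F a a: LEFT RECURSIVE (starts with F)
F → a: starts with a

The grammar has direct left recursion on: F.

Answer: Yes, F is left-recursive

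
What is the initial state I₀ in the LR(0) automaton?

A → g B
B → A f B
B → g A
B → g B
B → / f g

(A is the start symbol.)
{ [A → . g B], [A' → . A] }

First, augment the grammar with A' → A
I₀ = CLOSURE({ [A' → . A] }):
  [A' → . A] has the dot before A: add [A → . g B]
No further items can be added.

I₀ = { [A → . g B], [A' → . A] }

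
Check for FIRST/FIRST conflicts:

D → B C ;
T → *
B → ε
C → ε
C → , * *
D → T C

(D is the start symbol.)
FIRST sets of the non-terminals at (or reachable through a nullable prefix from) the front of some alternative:
  FIRST(B) = { ε }
  FIRST(C) = { ',', ε }
  FIRST(T) = { '*' }

Productions for D:
  D → B C ;: FIRST = { ',', ';' }
  D → T C: FIRST = { '*' }
Productions for C:
  C → ε: FIRST = { ε }
  C → , * *: FIRST = { ',' }
T, B have only one production, so no FIRST/FIRST conflict is possible there.

All alternatives of each non-terminal have pairwise disjoint FIRST sets.

Answer: No FIRST/FIRST conflicts.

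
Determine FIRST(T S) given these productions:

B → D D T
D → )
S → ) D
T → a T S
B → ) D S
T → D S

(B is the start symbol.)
FIRST sets of the non-terminals involved (from the grammar, by fixed-point iteration):
  FIRST(T) = { ')', 'a' }

To compute FIRST(T S), process the symbols left to right:
Symbol T is a non-terminal. Add FIRST(T) \ {ε} = { ')', 'a' }
T is not nullable (ε ∉ FIRST(T)), so stop here.
FIRST(T S) = { ')', 'a' }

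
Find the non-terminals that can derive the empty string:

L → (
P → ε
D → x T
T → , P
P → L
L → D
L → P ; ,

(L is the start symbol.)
A non-terminal is nullable if it can derive ε (the empty string): either it has an ε-production, or it has a production whose right-hand side consists entirely of nullable non-terminals.

ε-productions: P → ε
So P is immediately nullable.
No further non-terminal can be added: every production for the remaining non-terminals contains a terminal or a non-nullable non-terminal.
Nullable = { 'P' }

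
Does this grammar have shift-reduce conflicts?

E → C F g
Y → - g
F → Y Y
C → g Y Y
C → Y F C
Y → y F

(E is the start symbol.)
No shift-reduce conflicts

A shift-reduce conflict occurs when an LR(0) state has both:
  - a complete (reduce) item [A → α .] (dot at the end), and
  - a shift item [B → β . c γ] (dot before a terminal).

Augment with E' → E and build the canonical LR(0) collection (I0 = CLOSURE({[E' → . E]}), then GOTO on every symbol after a dot until no new states appear). It has 17 states:
  I0: { [C → . Y F C], [C → . g Y Y], [E → . C F g], [E' → . E], [Y → . - g], [Y → . y F] }  — shift
  I1: { [Y → - . g] }  — shift
  I2: { [E → C . F g], [F → . Y Y], [Y → . - g], [Y → . y F] }  — shift
  I3: { [E' → E .] }  — accept
  I4: { [C → Y . F C], [F → . Y Y], [Y → . - g], [Y → . y F] }  — shift
  I5: { [C → g . Y Y], [Y → . - g], [Y → . y F] }  — shift
  I6: { [F → . Y Y], [Y → . - g], [Y → . y F], [Y → y . F] }  — shift
  I7: { [Y → y F .] }  — reduce
  I8: { [F → Y . Y], [Y → . - g], [Y → . y F] }  — shift
  I9: { [F → Y Y .] }  — reduce
  I10: { [C → g Y . Y], [Y → . - g], [Y → . y F] }  — shift
  I11: { [C → g Y Y .] }  — reduce
  I12: { [C → . Y F C], [C → . g Y Y], [C → Y F . C], [Y → . - g], [Y → . y F] }  — shift
  I13: { [C → Y F C .] }  — reduce
  I14: { [E → C F . g] }  — shift
  I15: { [E → C F g .] }  — reduce
  I16: { [Y → - g .] }  — reduce

No state contains both a complete item and a shift item.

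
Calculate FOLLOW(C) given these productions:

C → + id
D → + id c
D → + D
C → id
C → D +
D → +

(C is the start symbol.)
{ $ }

To compute FOLLOW(C), find every occurrence of C on a right-hand side N → α C β: add FIRST(β) \ {ε}, and if β is empty or nullable also add FOLLOW(N). Iterate to a fixed point.

C is the start symbol, so $ ∈ FOLLOW(C).
C does not occur on any right-hand side.

Taking the union: FOLLOW(C) = { $ }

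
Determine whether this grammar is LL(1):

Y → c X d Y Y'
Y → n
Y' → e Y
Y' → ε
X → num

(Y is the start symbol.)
No. Predict set conflict for Y': { 'e' }

A grammar is LL(1) if for each non-terminal N with multiple productions, the predict sets of those productions are pairwise disjoint, where PREDICT(N → α) = (FIRST(α) \ {ε}) ∪ (FOLLOW(N) if α ⇒* ε).

Relevant sets:
  FOLLOW(Y') = { $, 'e' }

For Y:
  PREDICT(Y → c X d Y Y') = { 'c' }
  PREDICT(Y → n) = { 'n' }
For Y':
  PREDICT(Y' → e Y) = { 'e' }
  PREDICT(Y' → ε) = { $, 'e' }
X has a single production, so nothing to check there.

Conflict found: Predict set conflict for Y': { 'e' }
The grammar is NOT LL(1).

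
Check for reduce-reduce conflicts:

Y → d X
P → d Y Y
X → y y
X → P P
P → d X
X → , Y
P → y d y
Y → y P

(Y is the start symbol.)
Yes — I18: [P → d X .] vs [Y → d X .]

A reduce-reduce conflict occurs when an LR(0) state has two complete items [A → α .] and [B → β .] — both call for a reduction, and with no lookahead the parser cannot choose between them.

Augment with Y' → Y and build the canonical LR(0) collection (I0 = CLOSURE({[Y' → . Y]}), then GOTO on every symbol after a dot until no new states appear). It has 25 states:
  I0: { [Y → . d X], [Y → . y P], [Y' → . Y] }  — shift
  I1: { [Y' → Y .] }  — accept
  I2: { [P → . d X], [P → . d Y Y], [P → . y d y], [X → . , Y], [X → . P P], [X → . y y], [Y → d . X] }  — shift
  I3: { [P → . d X], [P → . d Y Y], [P → . y d y], [Y → y . P] }  — shift
  I4: { [Y → y P .] }  — reduce
  I5: { [P → . d X], [P → . d Y Y], [P → . y d y], [P → d . X], [P → d . Y Y], [X → . , Y], [X → . P P], [X → . y y], [Y → . d X], [Y → . y P] }  — shift
  I6: { [P → y . d y] }  — shift
  I7: { [P → y d . y] }  — shift
  I8: { [P → y d y .] }  — reduce
  I9: { [X → , . Y], [Y → . d X], [Y → . y P] }  — shift
  I10: { [P → . d X], [P → . d Y Y], [P → . y d y], [X → P . P] }  — shift
  I11: { [P → d X .] }  — reduce
  I12: { [P → d Y . Y], [Y → . d X], [Y → . y P] }  — shift
  I13: { [P → . d X], [P → . d Y Y], [P → . y d y], [P → d . X], [P → d . Y Y], [X → . , Y], [X → . P P], [X → . y y], [Y → . d X], [Y → . y P], [Y → d . X] }  — shift
  I14: { [P → . d X], [P → . d Y Y], [P → . y d y], [P → y . d y], [X → y . y], [Y → y . P] }  — shift
  I15: { [P → . d X], [P → . d Y Y], [P → . y d y], [P → d . X], [P → d . Y Y], [P → y d . y], [X → . , Y], [X → . P P], [X → . y y], [Y → . d X], [Y → . y P] }  — shift
  I16: { [P → y . d y], [X → y y .] }  — shift, reduce
  I17: { [P → . d X], [P → . d Y Y], [P → . y d y], [P → y . d y], [P → y d y .], [X → y . y], [Y → y . P] }  — shift, reduce
  I18: { [P → d X .], [Y → d X .] }  — 2 reduces
  I19: { [P → d Y Y .] }  — reduce
  I20: { [X → P P .] }  — reduce
  I21: { [X → , Y .] }  — reduce
  I22: { [Y → d X .] }  — reduce
  I23: { [P → y . d y], [X → y . y] }  — shift
  I24: { [X → y y .] }  — reduce

I18 contains complete items [P → d X .], [Y → d X .] — reduce-reduce conflict.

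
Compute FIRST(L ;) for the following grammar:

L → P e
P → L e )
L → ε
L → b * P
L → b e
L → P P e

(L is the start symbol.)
{ ';', 'b', 'e' }

FIRST sets of the non-terminals involved (from the grammar, by fixed-point iteration):
  FIRST(L) = { 'b', 'e', ε }

To compute FIRST(L ;), process the symbols left to right:
Symbol L is a non-terminal. Add FIRST(L) \ {ε} = { 'b', 'e' }
L is nullable (ε ∈ FIRST(L)), continue to the next symbol.
Symbol ; is a terminal. Add ';' and stop.
FIRST(L ;) = { ';', 'b', 'e' }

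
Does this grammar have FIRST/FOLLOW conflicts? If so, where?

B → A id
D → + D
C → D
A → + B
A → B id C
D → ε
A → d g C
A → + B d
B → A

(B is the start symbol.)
Nullable non-terminals: C, D.
C has a nullable alternative but only one production, so nothing to check.

D: nullable alternative(s) D → ε; FOLLOW(D) = { $, 'd', 'id' }
  D → + D: FIRST \ {ε} = { '+' } — disjoint from FOLLOW(D)
  D → ε: FIRST \ {ε} = { } — this is the only nullable alternative, skip

A, B have no nullable alternative, so no FIRST/FOLLOW check is needed there.

No FIRST/FOLLOW conflicts found.

Answer: No FIRST/FOLLOW conflicts.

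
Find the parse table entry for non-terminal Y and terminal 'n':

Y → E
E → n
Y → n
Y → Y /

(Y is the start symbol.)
To find M[Y, 'n'], we find productions for Y where 'n' is in the predict set (PREDICT(N → α) = (FIRST(α) \ {ε}) ∪ (FOLLOW(N) if α ⇒* ε)).

Relevant sets:
  FIRST(E) = { 'n' }
  FIRST(Y) = { 'n' }

Y → E: PREDICT = { 'n' }
  'n' is in predict set, so this production goes in M[Y, 'n']
Y → n: PREDICT = { 'n' }
  'n' is in predict set, so this production goes in M[Y, 'n']
Y → Y /: PREDICT = { 'n' }
  'n' is in predict set, so this production goes in M[Y, 'n']

M[Y, 'n'] = Y → E, Y → n, Y → Y /  (a multiply-defined cell — the grammar is not LL(1))

Answer: Y → E, Y → n, Y → Y /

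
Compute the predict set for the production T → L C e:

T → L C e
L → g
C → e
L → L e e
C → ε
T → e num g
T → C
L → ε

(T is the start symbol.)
{ 'e', 'g' }

PREDICT(T → L C e) = (FIRST(RHS) \ {ε}) ∪ (FOLLOW(T) if ε ∈ FIRST(RHS), i.e. RHS ⇒* ε)
FIRST(L) = { 'e', 'g', ε }
FIRST(C) = { 'e', ε }
FIRST(L C e) = { 'e', 'g' }
ε ∉ FIRST(L C e), so FOLLOW(T) is not added.
PREDICT(T → L C e) = { 'e', 'g' }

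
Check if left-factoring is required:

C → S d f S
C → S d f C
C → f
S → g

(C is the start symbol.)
Left-factoring is needed when two productions for the same non-terminal
share a common prefix on the right-hand side.

Productions for C:
  C → S d f S
  C → S d f C
  C → f

Found common prefix 'S d f' in productions for C

Answer: Yes, C has productions with common prefix 'S d f'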